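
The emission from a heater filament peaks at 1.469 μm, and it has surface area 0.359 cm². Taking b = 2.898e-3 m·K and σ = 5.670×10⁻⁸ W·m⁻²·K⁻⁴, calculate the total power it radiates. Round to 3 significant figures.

P ≈ 30.8 W

Wien's law: T = b/λ_max = 2.898×10⁻³/1.469×10⁻⁶ = 1972.77 K.
Area A = 0.359 cm² = 3.59×10⁻⁵ m².
Then P = σAT⁴ = 5.670×10⁻⁸×3.59×10⁻⁵×(1972.77)⁴ = 30.8 W.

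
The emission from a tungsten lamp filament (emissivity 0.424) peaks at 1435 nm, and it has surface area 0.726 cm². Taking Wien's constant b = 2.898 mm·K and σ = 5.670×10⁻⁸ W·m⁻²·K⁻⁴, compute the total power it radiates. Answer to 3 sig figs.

Wien's law: T = b/λ_max = 2.898×10⁻³/1.435×10⁻⁶ = 2019.51 K.
Area A = 0.726 cm² = 7.26×10⁻⁵ m².
Then P = εσAT⁴ = 0.424×5.670×10⁻⁸×7.26×10⁻⁵×(2019.51)⁴ = 29.0 W.

P ≈ 29.0 W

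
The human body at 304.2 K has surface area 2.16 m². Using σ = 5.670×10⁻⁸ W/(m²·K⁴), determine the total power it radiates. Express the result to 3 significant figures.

P ≈ 1.05×10³ W

Area A = 2.16 m².
P = σAT⁴ = 5.670×10⁻⁸ × 2.16 × (304.2)⁴ = 1.05×10³ W.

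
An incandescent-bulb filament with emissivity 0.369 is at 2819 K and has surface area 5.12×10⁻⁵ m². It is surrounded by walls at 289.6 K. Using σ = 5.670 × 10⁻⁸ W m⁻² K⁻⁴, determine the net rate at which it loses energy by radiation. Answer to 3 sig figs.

Net loss ≈ 67.6 W

Area A = 5.12×10⁻⁵ m².
Net radiated power P_net = εσA(T⁴ − T₀⁴) = 0.369×5.670×10⁻⁸×5.12×10⁻⁵×(2819⁴ − 289.6⁴).
T⁴ − T₀⁴ = 6.31510×10¹³ − 7.03387×10⁹ = 6.31440×10¹³ K⁴, so P_net = 67.6 W.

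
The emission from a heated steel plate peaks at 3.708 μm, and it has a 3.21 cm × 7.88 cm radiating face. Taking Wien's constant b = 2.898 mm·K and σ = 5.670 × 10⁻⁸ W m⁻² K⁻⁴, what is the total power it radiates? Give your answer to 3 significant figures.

Wien's law: T = b/λ_max = 2.898×10⁻³/3.708×10⁻⁶ = 781.553 K.
Area A = 0.0321 × 0.0788 = 2.52948×10⁻³ m².
Then P = σAT⁴ = 5.670×10⁻⁸×2.52948×10⁻³×(781.553)⁴ = 53.5 W.

P ≈ 53.5 W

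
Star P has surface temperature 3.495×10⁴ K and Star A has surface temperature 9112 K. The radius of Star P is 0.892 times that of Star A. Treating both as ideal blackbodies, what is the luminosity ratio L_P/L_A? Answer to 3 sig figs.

L_P/L_A ≈ 172

L ∝ R²T⁴, so L_P/L_A = (R_P/R_A)²(T_P/T_A)⁴ = (0.892)² × (3.495×10⁴/9112)⁴ = 0.795664 × 216.438 = 172.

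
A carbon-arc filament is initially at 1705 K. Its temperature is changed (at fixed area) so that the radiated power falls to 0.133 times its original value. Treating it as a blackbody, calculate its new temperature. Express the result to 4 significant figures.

P ∝ T⁴, so T₂/T₁ = (P₂/P₁)^(1/4) = (0.133)^(1/4) = 0.603897.
T₂ = 1705 × 0.603897 = 1030 K.

T₂ ≈ 1030 K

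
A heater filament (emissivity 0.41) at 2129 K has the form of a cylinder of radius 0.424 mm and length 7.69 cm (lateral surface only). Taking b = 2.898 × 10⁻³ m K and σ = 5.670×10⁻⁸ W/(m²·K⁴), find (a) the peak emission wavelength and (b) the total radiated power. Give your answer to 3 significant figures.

(a) λ_max = b/T = 2.898×10⁻³/2129 = 1.361×10⁻⁶ m = 1.36×10³ nm.
Lateral area A = 2πrL = 2π×4.24×10⁻⁴×0.0769 = 2.04867×10⁻⁴ m².
(b) P = εσAT⁴ = 0.41×5.670×10⁻⁸×2.04867×10⁻⁴×(2129)⁴ = 97.8 W.

λ_max ≈ 1.36×10³ nm; P ≈ 97.8 W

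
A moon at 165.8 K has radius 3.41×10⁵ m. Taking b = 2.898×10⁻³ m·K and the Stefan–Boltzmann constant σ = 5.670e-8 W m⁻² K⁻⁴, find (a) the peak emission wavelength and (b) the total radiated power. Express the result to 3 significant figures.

(a) λ_max = b/T = 2.898×10⁻³/165.8 = 1.748×10⁻⁵ m = 17.5 μm.
Surface area A = 4πR² = 4π(3.41×10⁵ m)² = 1.46123×10¹² m².
(b) P = σAT⁴ = 5.670×10⁻⁸×1.46123×10¹²×(165.8)⁴ = 6.26×10¹³ W.

λ_max ≈ 17.5 μm; P ≈ 6.26×10¹³ W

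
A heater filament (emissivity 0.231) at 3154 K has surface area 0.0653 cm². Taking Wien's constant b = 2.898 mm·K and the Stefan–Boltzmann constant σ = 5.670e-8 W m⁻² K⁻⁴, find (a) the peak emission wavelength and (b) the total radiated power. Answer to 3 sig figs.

λ_max ≈ 0.919 μm; P ≈ 8.46 W

(a) λ_max = b/T = 2.898×10⁻³/3154 = 9.188×10⁻⁷ m = 0.919 μm.
Area A = 0.0653 cm² = 6.53×10⁻⁶ m².
(b) P = εσAT⁴ = 0.231×5.670×10⁻⁸×6.53×10⁻⁶×(3154)⁴ = 8.46 W.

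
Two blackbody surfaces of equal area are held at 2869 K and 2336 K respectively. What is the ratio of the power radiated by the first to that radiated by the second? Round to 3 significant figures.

P₁/P₂ ≈ 2.28

With equal areas, P₁/P₂ = (T₁/T₂)⁴ = (2869/2336)⁴ = 2.28.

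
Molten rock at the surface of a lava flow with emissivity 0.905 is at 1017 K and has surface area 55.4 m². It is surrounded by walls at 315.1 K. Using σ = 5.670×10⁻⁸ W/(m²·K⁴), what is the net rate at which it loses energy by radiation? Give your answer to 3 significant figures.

Area A = 55.4 m².
Net radiated power P_net = εσA(T⁴ − T₀⁴) = 0.905×5.670×10⁻⁸×55.4×(1017⁴ − 315.1⁴).
T⁴ − T₀⁴ = 1.06975×10¹² − 9.85811×10⁹ = 1.05989×10¹² K⁴, so P_net = 3.01×10⁶ W.

Net loss ≈ 3.01×10⁶ W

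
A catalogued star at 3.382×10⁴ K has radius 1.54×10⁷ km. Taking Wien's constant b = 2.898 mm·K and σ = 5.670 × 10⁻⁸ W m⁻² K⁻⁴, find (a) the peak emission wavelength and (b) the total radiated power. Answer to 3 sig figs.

λ_max ≈ 85.7 nm; P ≈ 2.21×10³² W

(a) λ_max = b/T = 2.898×10⁻³/3.382×10⁴ = 8.569×10⁻⁸ m = 85.7 nm.
Surface area A = 4πR² = 4π(1.54×10¹⁰ m)² = 2.98024×10²¹ m².
(b) P = σAT⁴ = 5.670×10⁻⁸×2.98024×10²¹×(3.382×10⁴)⁴ = 2.21×10³² W.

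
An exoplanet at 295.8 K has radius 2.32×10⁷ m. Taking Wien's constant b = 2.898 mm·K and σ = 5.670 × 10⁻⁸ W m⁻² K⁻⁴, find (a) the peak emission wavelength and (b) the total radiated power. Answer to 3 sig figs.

(a) λ_max = b/T = 2.898×10⁻³/295.8 = 9.797×10⁻⁶ m = 9.80 μm.
Surface area A = 4πR² = 4π(2.32×10⁷ m)² = 6.76372×10¹⁵ m².
(b) P = σAT⁴ = 5.670×10⁻⁸×6.76372×10¹⁵×(295.8)⁴ = 2.94×10¹⁸ W.

λ_max ≈ 9.80 μm; P ≈ 2.94×10¹⁸ W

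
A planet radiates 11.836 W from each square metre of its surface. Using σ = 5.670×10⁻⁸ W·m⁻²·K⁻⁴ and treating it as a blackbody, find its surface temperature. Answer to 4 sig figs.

I = σT⁴, so T = (I/σ)^(1/4) = (11.836/(5.670×10⁻⁸))^(1/4) = 120.2 K.

T ≈ 120.2 K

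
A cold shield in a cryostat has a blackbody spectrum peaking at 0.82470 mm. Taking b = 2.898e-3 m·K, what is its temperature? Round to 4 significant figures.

T ≈ 3.514 K

Wien's law gives T = b/λ_max = (2.898×10⁻³ m·K)/(8.2470×10⁻⁴ m) = 3.514 K.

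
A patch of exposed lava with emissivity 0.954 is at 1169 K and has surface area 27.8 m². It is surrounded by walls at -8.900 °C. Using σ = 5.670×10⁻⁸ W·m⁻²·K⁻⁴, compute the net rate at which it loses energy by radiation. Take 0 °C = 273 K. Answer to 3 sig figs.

Surroundings: T = -8.900 °C + 273 = 264.100 K.
Area A = 27.8 m².
Net radiated power P_net = εσA(T⁴ − T₀⁴) = 0.954×5.670×10⁻⁸×27.8×(1169⁴ − 264.100⁴).
T⁴ − T₀⁴ = 1.86749×10¹² − 4.86490×10⁹ = 1.86263×10¹² K⁴, so P_net = 2.80×10⁶ W.

Net loss ≈ 2.80×10⁶ W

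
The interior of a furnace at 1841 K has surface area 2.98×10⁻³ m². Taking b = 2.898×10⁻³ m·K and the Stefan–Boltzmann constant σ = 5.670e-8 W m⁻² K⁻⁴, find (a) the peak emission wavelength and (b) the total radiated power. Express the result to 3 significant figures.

(a) λ_max = b/T = 2.898×10⁻³/1841 = 1.574×10⁻⁶ m = 1.57 μm.
Area A = 2.98×10⁻³ m².
(b) P = σAT⁴ = 5.670×10⁻⁸×2.98×10⁻³×(1841)⁴ = 1.94×10³ W.

λ_max ≈ 1.57 μm; P ≈ 1.94×10³ W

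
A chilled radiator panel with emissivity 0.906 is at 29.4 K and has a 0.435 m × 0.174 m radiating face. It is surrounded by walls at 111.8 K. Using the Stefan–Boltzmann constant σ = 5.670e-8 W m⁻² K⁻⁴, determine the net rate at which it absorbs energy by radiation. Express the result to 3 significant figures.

Net gain ≈ 0.605 W

Area A = 0.435 × 0.174 = 0.07569 m².
Net radiated power P_net = εσA(T⁴ − T₀⁴) = 0.906×5.670×10⁻⁸×0.07569×(29.4⁴ − 111.8⁴).
T⁴ − T₀⁴ = 7.47118×10⁵ − 1.56231×10⁸ = -1.55484×10⁸ K⁴, so P_net = -0.605 W — negative, meaning a net gain of 0.605 W.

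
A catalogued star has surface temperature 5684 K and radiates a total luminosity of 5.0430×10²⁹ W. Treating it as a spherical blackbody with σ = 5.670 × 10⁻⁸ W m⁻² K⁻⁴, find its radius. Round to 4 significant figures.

R ≈ 2.604×10¹⁰ m

L = 4πR²σT⁴ ⇒ R = √(L/(4πσT⁴)).
σT⁴ = 5.91833×10⁷ W/m², so R = √(5.0430×10²⁹/(4π×5.91833×10⁷)) = 2.604×10¹⁰ m.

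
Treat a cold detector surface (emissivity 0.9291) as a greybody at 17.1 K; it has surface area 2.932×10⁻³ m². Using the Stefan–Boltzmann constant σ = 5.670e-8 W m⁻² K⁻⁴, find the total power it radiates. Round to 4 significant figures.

P ≈ 1.321×10⁻⁵ W

Area A = 2.932×10⁻³ m².
P = εσAT⁴ = 0.9291 × 5.670×10⁻⁸ × 2.932×10⁻³ × (17.1)⁴ = 1.321×10⁻⁵ W.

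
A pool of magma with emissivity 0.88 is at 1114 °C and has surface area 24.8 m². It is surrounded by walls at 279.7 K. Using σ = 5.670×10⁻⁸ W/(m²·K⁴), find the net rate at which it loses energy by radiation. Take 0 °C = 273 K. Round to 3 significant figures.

Net loss ≈ 4.57×10⁶ W

T = 1114 °C + 273 = 1387 K.
Area A = 24.8 m².
Net radiated power P_net = εσA(T⁴ − T₀⁴) = 0.88×5.670×10⁻⁸×24.8×(1387⁴ − 279.7⁴).
T⁴ − T₀⁴ = 3.70089×10¹² − 6.12026×10⁹ = 3.69477×10¹² K⁴, so P_net = 4.57×10⁶ W.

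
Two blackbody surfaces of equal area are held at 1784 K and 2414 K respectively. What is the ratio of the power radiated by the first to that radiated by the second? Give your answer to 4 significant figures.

P₁/P₂ ≈ 0.2983

With equal areas, P₁/P₂ = (T₁/T₂)⁴ = (1784/2414)⁴ = 0.2983.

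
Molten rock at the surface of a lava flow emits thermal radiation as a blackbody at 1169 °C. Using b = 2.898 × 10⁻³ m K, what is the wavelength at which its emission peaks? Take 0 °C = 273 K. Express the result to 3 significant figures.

T = 1169 °C + 273 = 1442 K.
Wien's displacement law: λ_max = b/T = (2.898×10⁻³ m·K)/(1442 K) = 2.010×10⁻⁶ m.
That is 2.01 μm, in the infrared range.

λ_max ≈ 2.01 μm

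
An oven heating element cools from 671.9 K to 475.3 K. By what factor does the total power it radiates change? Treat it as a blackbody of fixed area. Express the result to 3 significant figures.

P₂/P₁ ≈ 0.250

P ∝ T⁴, so P₂/P₁ = (T₂/T₁)⁴ = (475.3/671.9)⁴ = (0.707397)⁴ = 0.250.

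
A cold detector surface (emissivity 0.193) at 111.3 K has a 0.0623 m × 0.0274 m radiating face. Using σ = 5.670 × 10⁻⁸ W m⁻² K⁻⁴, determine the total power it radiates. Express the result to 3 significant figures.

P ≈ 2.87×10⁻³ W

Area A = 0.0623 × 0.0274 = 1.70702×10⁻³ m².
P = εσAT⁴ = 0.193 × 5.670×10⁻⁸ × 1.70702×10⁻³ × (111.3)⁴ = 2.87×10⁻³ W.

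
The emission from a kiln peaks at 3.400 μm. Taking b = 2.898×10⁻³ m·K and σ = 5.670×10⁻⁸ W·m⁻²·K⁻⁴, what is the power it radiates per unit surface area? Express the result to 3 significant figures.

I ≈ 2.99×10⁴ W/m²

Wien's law: T = b/λ_max = 2.898×10⁻³/3.400×10⁻⁶ = 852.353 K.
Then I = σT⁴ = 5.670×10⁻⁸×(852.353)⁴ = 2.99×10⁴ W/m².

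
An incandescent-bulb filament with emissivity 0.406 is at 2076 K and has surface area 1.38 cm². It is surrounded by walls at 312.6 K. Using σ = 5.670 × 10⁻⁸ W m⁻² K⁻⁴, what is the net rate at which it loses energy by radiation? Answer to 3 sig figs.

Area A = 1.38 cm² = 1.38×10⁻⁴ m².
Net radiated power P_net = εσA(T⁴ − T₀⁴) = 0.406×5.670×10⁻⁸×1.38×10⁻⁴×(2076⁴ − 312.6⁴).
T⁴ − T₀⁴ = 1.85742×10¹³ − 9.54896×10⁹ = 1.85647×10¹³ K⁴, so P_net = 59.0 W.

Net loss ≈ 59.0 W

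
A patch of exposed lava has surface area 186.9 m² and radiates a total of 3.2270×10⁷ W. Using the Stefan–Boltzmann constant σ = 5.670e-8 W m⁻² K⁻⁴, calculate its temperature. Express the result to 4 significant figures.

T ≈ 1321 K

Area A = 186.9 m².
P = σAT⁴ ⇒ T = (P/(σA))^(1/4) = (3.2270×10⁷/(5.670×10⁻⁸×186.9))^(1/4) = 1321 K.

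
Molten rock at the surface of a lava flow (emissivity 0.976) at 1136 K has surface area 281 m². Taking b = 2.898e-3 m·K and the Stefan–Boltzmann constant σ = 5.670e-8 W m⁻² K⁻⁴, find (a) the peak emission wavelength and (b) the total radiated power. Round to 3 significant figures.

λ_max ≈ 2.55×10³ nm; P ≈ 2.59×10⁷ W

(a) λ_max = b/T = 2.898×10⁻³/1136 = 2.551×10⁻⁶ m = 2.55×10³ nm.
Area A = 281 m².
(b) P = εσAT⁴ = 0.976×5.670×10⁻⁸×281×(1136)⁴ = 2.59×10⁷ W.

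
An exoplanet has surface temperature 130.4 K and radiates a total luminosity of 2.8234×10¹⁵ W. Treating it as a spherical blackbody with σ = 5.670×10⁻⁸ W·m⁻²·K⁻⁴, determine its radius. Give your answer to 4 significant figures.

R ≈ 3.702×10⁶ m

L = 4πR²σT⁴ ⇒ R = √(L/(4πσT⁴)).
σT⁴ = 16.3943 W/m², so R = √(2.8234×10¹⁵/(4π×16.3943)) = 3.702×10⁶ m.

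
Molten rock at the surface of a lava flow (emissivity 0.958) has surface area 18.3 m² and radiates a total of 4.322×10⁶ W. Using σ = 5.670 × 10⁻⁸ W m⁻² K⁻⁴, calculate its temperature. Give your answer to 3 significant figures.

T ≈ 1.44×10³ K

Area A = 18.3 m².
P = εσAT⁴ ⇒ T = (P/(εσA))^(1/4) = (4.322×10⁶/(0.958×5.670×10⁻⁸×18.3))^(1/4) = 1.44×10³ K.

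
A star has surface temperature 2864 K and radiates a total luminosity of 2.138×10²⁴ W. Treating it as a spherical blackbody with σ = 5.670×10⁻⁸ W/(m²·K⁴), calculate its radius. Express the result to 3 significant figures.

R ≈ 2.11×10⁸ m

L = 4πR²σT⁴ ⇒ R = √(L/(4πσT⁴)).
σT⁴ = 3.81483×10⁶ W/m², so R = √(2.138×10²⁴/(4π×3.81483×10⁶)) = 2.11×10⁸ m.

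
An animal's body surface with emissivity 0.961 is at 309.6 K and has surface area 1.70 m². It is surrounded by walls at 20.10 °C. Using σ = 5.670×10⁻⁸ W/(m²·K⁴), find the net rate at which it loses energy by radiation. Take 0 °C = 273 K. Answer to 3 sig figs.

Net loss ≈ 167 W

Surroundings: T = 20.10 °C + 273 = 293.10 K.
Area A = 1.70 m².
Net radiated power P_net = εσA(T⁴ − T₀⁴) = 0.961×5.670×10⁻⁸×1.70×(309.6⁴ − 293.10⁴).
T⁴ − T₀⁴ = 9.18764×10⁹ − 7.38012×10⁹ = 1.80752×10⁹ K⁴, so P_net = 167 W.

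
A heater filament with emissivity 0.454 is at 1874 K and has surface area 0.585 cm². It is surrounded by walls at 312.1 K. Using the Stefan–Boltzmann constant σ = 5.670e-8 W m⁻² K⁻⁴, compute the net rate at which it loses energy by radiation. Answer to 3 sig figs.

Area A = 0.585 cm² = 5.85×10⁻⁵ m².
Net radiated power P_net = εσA(T⁴ − T₀⁴) = 0.454×5.670×10⁻⁸×5.85×10⁻⁵×(1874⁴ − 312.1⁴).
T⁴ − T₀⁴ = 1.23333×10¹³ − 9.48801×10⁹ = 1.23238×10¹³ K⁴, so P_net = 18.6 W.

Net loss ≈ 18.6 W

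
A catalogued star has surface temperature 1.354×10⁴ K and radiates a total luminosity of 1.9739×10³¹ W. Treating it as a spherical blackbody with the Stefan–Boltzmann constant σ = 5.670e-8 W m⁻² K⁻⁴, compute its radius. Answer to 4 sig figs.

L = 4πR²σT⁴ ⇒ R = √(L/(4πσT⁴)).
σT⁴ = 1.90571×10⁹ W/m², so R = √(1.9739×10³¹/(4π×1.90571×10⁹)) = 2.871×10¹⁰ m.

R ≈ 2.871×10¹⁰ m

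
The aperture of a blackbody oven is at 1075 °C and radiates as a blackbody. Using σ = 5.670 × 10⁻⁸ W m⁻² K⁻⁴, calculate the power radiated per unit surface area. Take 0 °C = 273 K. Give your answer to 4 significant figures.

I ≈ 1.872×10⁵ W/m²

T = 1075 °C + 273 = 1348 K.
Stefan–Boltzmann: I = σT⁴ = 5.670×10⁻⁸ × (1348)⁴ = 1.872×10⁵ W/m².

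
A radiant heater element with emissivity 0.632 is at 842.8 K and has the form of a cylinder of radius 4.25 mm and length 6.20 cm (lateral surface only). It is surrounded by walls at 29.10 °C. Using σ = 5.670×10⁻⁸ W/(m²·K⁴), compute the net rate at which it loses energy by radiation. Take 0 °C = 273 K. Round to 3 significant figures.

Net loss ≈ 29.4 W

Surroundings: T = 29.10 °C + 273 = 302.10 K.
Lateral area A = 2πrL = 2π×4.25×10⁻³×0.0620 = 1.65562×10⁻³ m².
Net radiated power P_net = εσA(T⁴ − T₀⁴) = 0.632×5.670×10⁻⁸×1.65562×10⁻³×(842.8⁴ − 302.10⁴).
T⁴ − T₀⁴ = 5.04543×10¹¹ − 8.32919×10⁹ = 4.96214×10¹¹ K⁴, so P_net = 29.4 W.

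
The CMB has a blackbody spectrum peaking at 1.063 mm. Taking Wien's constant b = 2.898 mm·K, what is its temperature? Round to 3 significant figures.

T ≈ 2.73 K

Wien's law gives T = b/λ_max = (2.898×10⁻³ m·K)/(1.063×10⁻³ m) = 2.73 K.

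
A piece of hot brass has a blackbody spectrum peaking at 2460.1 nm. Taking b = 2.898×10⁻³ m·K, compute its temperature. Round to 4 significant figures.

T ≈ 1178 K

Wien's law gives T = b/λ_max = (2.898×10⁻³ m·K)/(2.4601×10⁻⁶ m) = 1178 K.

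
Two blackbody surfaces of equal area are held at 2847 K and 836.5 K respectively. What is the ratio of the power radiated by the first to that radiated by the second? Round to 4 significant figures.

P₁/P₂ ≈ 134.2

With equal areas, P₁/P₂ = (T₁/T₂)⁴ = (2847/836.5)⁴ = 134.2.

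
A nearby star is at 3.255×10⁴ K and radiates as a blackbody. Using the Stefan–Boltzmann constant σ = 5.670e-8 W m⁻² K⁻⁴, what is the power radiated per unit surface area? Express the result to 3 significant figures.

I ≈ 6.36×10¹⁰ W/m²

Stefan–Boltzmann: I = σT⁴ = 5.670×10⁻⁸ × (3.255×10⁴)⁴ = 6.36×10¹⁰ W/m².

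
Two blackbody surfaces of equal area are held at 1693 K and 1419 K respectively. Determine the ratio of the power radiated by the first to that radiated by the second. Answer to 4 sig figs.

P₁/P₂ ≈ 2.026

With equal areas, P₁/P₂ = (T₁/T₂)⁴ = (1693/1419)⁴ = 2.026.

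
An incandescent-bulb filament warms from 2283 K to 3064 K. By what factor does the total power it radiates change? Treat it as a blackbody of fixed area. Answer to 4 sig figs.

P ∝ T⁴, so P₂/P₁ = (T₂/T₁)⁴ = (3064/2283)⁴ = (1.34209)⁴ = 3.244.

P₂/P₁ ≈ 3.244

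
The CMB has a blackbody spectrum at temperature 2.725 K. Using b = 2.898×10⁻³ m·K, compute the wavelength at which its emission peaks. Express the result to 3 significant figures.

Wien's displacement law: λ_max = b/T = (2.898×10⁻³ m·K)/(2.725 K) = 1.063×10⁻³ m.
That is 1.06×10⁻³ m, in the microwave range.

λ_max ≈ 1.06×10⁻³ m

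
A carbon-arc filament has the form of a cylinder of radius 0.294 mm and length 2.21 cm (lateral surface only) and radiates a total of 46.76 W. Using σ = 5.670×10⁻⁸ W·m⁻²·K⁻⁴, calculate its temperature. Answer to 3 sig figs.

T ≈ 2.12×10³ K

Lateral area A = 2πrL = 2π×2.94×10⁻⁴×0.0221 = 4.08244×10⁻⁵ m².
P = σAT⁴ ⇒ T = (P/(σA))^(1/4) = (46.76/(5.670×10⁻⁸×4.08244×10⁻⁵))^(1/4) = 2.12×10³ K.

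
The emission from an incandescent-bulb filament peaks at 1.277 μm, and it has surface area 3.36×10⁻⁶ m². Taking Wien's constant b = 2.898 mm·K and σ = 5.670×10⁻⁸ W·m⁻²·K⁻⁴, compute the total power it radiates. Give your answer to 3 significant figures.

Wien's law: T = b/λ_max = 2.898×10⁻³/1.277×10⁻⁶ = 2269.38 K.
Area A = 3.36×10⁻⁶ m².
Then P = σAT⁴ = 5.670×10⁻⁸×3.36×10⁻⁶×(2269.38)⁴ = 5.05 W.

P ≈ 5.05 W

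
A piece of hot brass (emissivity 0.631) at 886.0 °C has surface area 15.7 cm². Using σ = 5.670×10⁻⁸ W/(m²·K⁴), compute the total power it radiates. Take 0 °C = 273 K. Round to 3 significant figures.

P ≈ 101 W

T = 886.0 °C + 273 = 1159.0 K.
Area A = 15.7 cm² = 1.57×10⁻³ m².
P = εσAT⁴ = 0.631 × 5.670×10⁻⁸ × 1.57×10⁻³ × (1159.0)⁴ = 101 W.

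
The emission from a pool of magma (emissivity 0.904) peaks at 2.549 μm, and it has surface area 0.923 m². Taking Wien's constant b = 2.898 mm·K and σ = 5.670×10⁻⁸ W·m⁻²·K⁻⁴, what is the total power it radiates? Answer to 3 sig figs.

Wien's law: T = b/λ_max = 2.898×10⁻³/2.549×10⁻⁶ = 1136.92 K.
Area A = 0.923 m².
Then P = εσAT⁴ = 0.904×5.670×10⁻⁸×0.923×(1136.92)⁴ = 7.90×10⁴ W.

P ≈ 7.90×10⁴ W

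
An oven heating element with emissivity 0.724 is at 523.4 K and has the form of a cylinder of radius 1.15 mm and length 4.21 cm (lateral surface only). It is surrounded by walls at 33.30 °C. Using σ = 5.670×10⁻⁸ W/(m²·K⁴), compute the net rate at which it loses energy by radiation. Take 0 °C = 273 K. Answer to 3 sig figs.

Surroundings: T = 33.30 °C + 273 = 306.30 K.
Lateral area A = 2πrL = 2π×1.15×10⁻³×0.0421 = 3.04200×10⁻⁴ m².
Net radiated power P_net = εσA(T⁴ − T₀⁴) = 0.724×5.670×10⁻⁸×3.04200×10⁻⁴×(523.4⁴ − 306.30⁴).
T⁴ − T₀⁴ = 7.50473×10¹⁰ − 8.80213×10⁹ = 6.62452×10¹⁰ K⁴, so P_net = 0.827 W.

Net loss ≈ 0.827 W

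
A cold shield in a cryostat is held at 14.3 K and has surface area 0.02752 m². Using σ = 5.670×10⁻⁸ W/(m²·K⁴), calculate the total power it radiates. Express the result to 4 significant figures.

P ≈ 6.525×10⁻⁵ W

Area A = 0.02752 m².
P = σAT⁴ = 5.670×10⁻⁸ × 0.02752 × (14.3)⁴ = 6.525×10⁻⁵ W.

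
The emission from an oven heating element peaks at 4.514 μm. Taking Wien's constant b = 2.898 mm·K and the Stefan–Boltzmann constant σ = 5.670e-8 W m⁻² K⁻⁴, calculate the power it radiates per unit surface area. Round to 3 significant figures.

Wien's law: T = b/λ_max = 2.898×10⁻³/4.514×10⁻⁶ = 642.003 K.
Then I = σT⁴ = 5.670×10⁻⁸×(642.003)⁴ = 9.63×10³ W/m².

I ≈ 9.63×10³ W/m²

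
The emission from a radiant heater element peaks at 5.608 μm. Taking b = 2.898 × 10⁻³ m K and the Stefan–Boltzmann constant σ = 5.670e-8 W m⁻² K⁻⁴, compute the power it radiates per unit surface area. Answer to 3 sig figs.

I ≈ 4.04×10³ W/m²

Wien's law: T = b/λ_max = 2.898×10⁻³/5.608×10⁻⁶ = 516.762 K.
Then I = σT⁴ = 5.670×10⁻⁸×(516.762)⁴ = 4.04×10³ W/m².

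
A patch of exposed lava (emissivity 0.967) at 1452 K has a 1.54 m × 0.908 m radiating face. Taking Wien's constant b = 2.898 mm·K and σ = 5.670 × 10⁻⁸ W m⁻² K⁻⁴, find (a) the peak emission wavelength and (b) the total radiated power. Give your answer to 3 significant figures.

(a) λ_max = b/T = 2.898×10⁻³/1452 = 1.996×10⁻⁶ m = 2.00×10³ nm.
Area A = 1.54 × 0.908 = 1.39832 m².
(b) P = εσAT⁴ = 0.967×5.670×10⁻⁸×1.39832×(1452)⁴ = 3.41×10⁵ W.

λ_max ≈ 2.00×10³ nm; P ≈ 3.41×10⁵ W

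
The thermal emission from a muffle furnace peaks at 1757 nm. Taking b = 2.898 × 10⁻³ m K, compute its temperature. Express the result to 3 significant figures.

Wien's law gives T = b/λ_max = (2.898×10⁻³ m·K)/(1.757×10⁻⁶ m) = 1.65×10³ K.

T ≈ 1.65×10³ K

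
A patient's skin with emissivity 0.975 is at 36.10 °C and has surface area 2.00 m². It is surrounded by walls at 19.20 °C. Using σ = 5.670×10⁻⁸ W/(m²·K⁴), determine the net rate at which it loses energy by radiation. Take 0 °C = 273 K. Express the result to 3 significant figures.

Net loss ≈ 203 W

T = 36.10 °C + 273 = 309.10 K.
Surroundings: T = 19.20 °C + 273 = 292.20 K.
Area A = 2.00 m².
Net radiated power P_net = εσA(T⁴ − T₀⁴) = 0.975×5.670×10⁻⁸×2.00×(309.10⁴ − 292.20⁴).
T⁴ − T₀⁴ = 9.12843×10⁹ − 7.28989×10⁹ = 1.83854×10⁹ K⁴, so P_net = 203 W.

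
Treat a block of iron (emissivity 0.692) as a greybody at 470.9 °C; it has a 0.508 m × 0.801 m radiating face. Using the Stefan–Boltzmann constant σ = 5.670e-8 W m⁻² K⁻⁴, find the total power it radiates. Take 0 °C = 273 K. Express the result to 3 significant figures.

T = 470.9 °C + 273 = 743.9 K.
Area A = 0.508 × 0.801 = 0.406908 m².
P = εσAT⁴ = 0.692 × 5.670×10⁻⁸ × 0.406908 × (743.9)⁴ = 4.89×10³ W.

P ≈ 4.89×10³ W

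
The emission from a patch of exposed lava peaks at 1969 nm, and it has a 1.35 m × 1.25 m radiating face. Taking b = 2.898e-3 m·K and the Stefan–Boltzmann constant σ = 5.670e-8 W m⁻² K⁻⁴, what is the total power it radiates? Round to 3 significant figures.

P ≈ 4.49×10⁵ W

Wien's law: T = b/λ_max = 2.898×10⁻³/1.969×10⁻⁶ = 1471.81 K.
Area A = 1.35 × 1.25 = 1.6875 m².
Then P = σAT⁴ = 5.670×10⁻⁸×1.6875×(1471.81)⁴ = 4.49×10⁵ W.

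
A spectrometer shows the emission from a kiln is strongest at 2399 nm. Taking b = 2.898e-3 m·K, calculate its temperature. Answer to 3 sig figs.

Wien's law gives T = b/λ_max = (2.898×10⁻³ m·K)/(2.399×10⁻⁶ m) = 1.21×10³ K.

T ≈ 1.21×10³ K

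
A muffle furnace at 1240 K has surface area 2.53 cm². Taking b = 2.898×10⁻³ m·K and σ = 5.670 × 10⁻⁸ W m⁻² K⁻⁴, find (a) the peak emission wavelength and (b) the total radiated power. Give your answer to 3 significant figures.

(a) λ_max = b/T = 2.898×10⁻³/1240 = 2.337×10⁻⁶ m = 2.34 μm.
Area A = 2.53 cm² = 2.53×10⁻⁴ m².
(b) P = σAT⁴ = 5.670×10⁻⁸×2.53×10⁻⁴×(1240)⁴ = 33.9 W.

λ_max ≈ 2.34 μm; P ≈ 33.9 W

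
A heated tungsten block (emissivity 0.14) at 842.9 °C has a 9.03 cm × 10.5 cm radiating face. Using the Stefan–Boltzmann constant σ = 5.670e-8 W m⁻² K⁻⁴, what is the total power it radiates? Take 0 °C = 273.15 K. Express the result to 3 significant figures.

T = 842.9 °C + 273.15 = 1116.05 K.
Area A = 0.0903 × 0.105 = 9.4815×10⁻³ m².
P = εσAT⁴ = 0.14 × 5.670×10⁻⁸ × 9.4815×10⁻³ × (1116.05)⁴ = 117 W.

P ≈ 117 W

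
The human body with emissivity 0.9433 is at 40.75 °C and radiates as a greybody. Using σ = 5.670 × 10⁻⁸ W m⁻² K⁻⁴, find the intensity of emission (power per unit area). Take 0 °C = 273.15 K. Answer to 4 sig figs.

T = 40.75 °C + 273.15 = 313.90 K.
Stefan–Boltzmann: I = εσT⁴ = 0.9433 × 5.670×10⁻⁸ × (313.90)⁴ = 519.3 W/m².

I ≈ 519.3 W/m²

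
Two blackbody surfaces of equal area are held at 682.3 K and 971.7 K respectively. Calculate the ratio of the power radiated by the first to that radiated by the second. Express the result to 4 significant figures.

P₁/P₂ ≈ 0.2431

With equal areas, P₁/P₂ = (T₁/T₂)⁴ = (682.3/971.7)⁴ = 0.2431.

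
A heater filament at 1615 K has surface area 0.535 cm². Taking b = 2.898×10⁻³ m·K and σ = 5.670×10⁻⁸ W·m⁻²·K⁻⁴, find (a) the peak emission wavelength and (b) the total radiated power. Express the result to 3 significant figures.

λ_max ≈ 1.79 μm; P ≈ 20.6 W

(a) λ_max = b/T = 2.898×10⁻³/1615 = 1.794×10⁻⁶ m = 1.79 μm.
Area A = 0.535 cm² = 5.35×10⁻⁵ m².
(b) P = σAT⁴ = 5.670×10⁻⁸×5.35×10⁻⁵×(1615)⁴ = 20.6 W.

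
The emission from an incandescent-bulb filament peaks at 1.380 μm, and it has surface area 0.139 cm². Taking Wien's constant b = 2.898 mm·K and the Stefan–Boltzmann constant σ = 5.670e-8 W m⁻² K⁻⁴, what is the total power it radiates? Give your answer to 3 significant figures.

P ≈ 15.3 W

Wien's law: T = b/λ_max = 2.898×10⁻³/1.380×10⁻⁶ = 2100.00 K.
Area A = 0.139 cm² = 1.39×10⁻⁵ m².
Then P = σAT⁴ = 5.670×10⁻⁸×1.39×10⁻⁵×(2100.00)⁴ = 15.3 W.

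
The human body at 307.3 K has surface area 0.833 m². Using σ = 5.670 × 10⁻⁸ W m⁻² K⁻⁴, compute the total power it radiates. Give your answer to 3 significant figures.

P ≈ 421 W

Area A = 0.833 m².
P = σAT⁴ = 5.670×10⁻⁸ × 0.833 × (307.3)⁴ = 421 W.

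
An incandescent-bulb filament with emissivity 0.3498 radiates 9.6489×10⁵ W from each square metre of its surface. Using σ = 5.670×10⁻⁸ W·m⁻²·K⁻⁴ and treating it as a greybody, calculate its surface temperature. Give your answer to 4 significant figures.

I = εσT⁴, so T = (I/εσ)^(1/4) = (9.6489×10⁵/(0.3498×5.670×10⁻⁸))^(1/4) = 2641 K.

T ≈ 2641 K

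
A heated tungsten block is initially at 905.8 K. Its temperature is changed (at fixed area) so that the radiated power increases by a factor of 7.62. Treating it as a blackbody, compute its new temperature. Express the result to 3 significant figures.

P ∝ T⁴, so T₂/T₁ = (P₂/P₁)^(1/4) = (7.62)^(1/4) = 1.66146.
T₂ = 905.8 × 1.66146 = 1.50×10³ K.

T₂ ≈ 1.50×10³ K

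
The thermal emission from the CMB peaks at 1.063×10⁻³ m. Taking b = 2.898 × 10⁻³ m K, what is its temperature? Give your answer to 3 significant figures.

Wien's law gives T = b/λ_max = (2.898×10⁻³ m·K)/(1.063×10⁻³ m) = 2.73 K.

T ≈ 2.73 K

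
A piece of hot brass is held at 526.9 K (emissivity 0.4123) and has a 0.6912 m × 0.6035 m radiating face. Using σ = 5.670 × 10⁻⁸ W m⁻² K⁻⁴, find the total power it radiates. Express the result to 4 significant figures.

P ≈ 751.6 W

Area A = 0.6912 × 0.6035 = 0.417139 m².
P = εσAT⁴ = 0.4123 × 5.670×10⁻⁸ × 0.417139 × (526.9)⁴ = 751.6 W.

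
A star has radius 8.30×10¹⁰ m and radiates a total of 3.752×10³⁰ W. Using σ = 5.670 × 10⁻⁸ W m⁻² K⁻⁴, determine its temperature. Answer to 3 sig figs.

T ≈ 5.26×10³ K

Surface area A = 4πR² = 4π(8.30×10¹⁰ m)² = 8.65697×10²² m².
P = σAT⁴ ⇒ T = (P/(σA))^(1/4) = (3.752×10³⁰/(5.670×10⁻⁸×8.65697×10²²))^(1/4) = 5.26×10³ K.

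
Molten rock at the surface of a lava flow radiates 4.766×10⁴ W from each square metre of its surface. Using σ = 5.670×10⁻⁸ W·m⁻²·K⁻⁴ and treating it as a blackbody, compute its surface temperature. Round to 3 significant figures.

I = σT⁴, so T = (I/σ)^(1/4) = (4.766×10⁴/(5.670×10⁻⁸))^(1/4) = 958 K.

T ≈ 958 K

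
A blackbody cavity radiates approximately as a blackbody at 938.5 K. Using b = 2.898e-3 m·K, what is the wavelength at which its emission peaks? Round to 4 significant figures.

λ_max ≈ 3.088 μm

Wien's displacement law: λ_max = b/T = (2.898×10⁻³ m·K)/(938.5 K) = 3.0879×10⁻⁶ m.
That is 3.088 μm, in the infrared range.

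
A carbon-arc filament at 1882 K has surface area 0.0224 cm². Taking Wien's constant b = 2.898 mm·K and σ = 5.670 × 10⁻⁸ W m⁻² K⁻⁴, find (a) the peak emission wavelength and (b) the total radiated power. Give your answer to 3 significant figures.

λ_max ≈ 1.54 μm; P ≈ 1.59 W

(a) λ_max = b/T = 2.898×10⁻³/1882 = 1.540×10⁻⁶ m = 1.54 μm.
Area A = 0.0224 cm² = 2.24×10⁻⁶ m².
(b) P = σAT⁴ = 5.670×10⁻⁸×2.24×10⁻⁶×(1882)⁴ = 1.59 W.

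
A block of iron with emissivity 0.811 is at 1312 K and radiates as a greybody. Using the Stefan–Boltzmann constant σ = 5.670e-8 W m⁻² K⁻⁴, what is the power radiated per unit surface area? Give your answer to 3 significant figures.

Stefan–Boltzmann: I = εσT⁴ = 0.811 × 5.670×10⁻⁸ × (1312)⁴ = 1.36×10⁵ W/m².

I ≈ 1.36×10⁵ W/m²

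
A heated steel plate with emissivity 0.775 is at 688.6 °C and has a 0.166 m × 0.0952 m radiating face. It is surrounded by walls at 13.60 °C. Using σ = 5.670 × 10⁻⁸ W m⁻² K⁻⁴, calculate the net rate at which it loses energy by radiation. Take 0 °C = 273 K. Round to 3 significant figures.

T = 688.6 °C + 273 = 961.6 K.
Surroundings: T = 13.60 °C + 273 = 286.60 K.
Area A = 0.166 × 0.0952 = 0.0158032 m².
Net radiated power P_net = εσA(T⁴ − T₀⁴) = 0.775×5.670×10⁻⁸×0.0158032×(961.6⁴ − 286.60⁴).
T⁴ − T₀⁴ = 8.55023×10¹¹ − 6.74691×10⁹ = 8.48276×10¹¹ K⁴, so P_net = 589 W.

Net loss ≈ 589 W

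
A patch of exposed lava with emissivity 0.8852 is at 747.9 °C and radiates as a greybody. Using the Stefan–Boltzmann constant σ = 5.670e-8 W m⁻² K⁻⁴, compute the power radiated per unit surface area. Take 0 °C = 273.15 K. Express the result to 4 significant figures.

T = 747.9 °C + 273.15 = 1021.05 K.
Stefan–Boltzmann: I = εσT⁴ = 0.8852 × 5.670×10⁻⁸ × (1021.05)⁴ = 5.455×10⁴ W/m².

I ≈ 5.455×10⁴ W/m²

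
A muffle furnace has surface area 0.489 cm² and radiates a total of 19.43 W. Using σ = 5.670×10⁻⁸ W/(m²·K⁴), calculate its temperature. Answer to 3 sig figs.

Area A = 0.489 cm² = 4.89×10⁻⁵ m².
P = σAT⁴ ⇒ T = (P/(σA))^(1/4) = (19.43/(5.670×10⁻⁸×4.89×10⁻⁵))^(1/4) = 1.63×10³ K.

T ≈ 1.63×10³ K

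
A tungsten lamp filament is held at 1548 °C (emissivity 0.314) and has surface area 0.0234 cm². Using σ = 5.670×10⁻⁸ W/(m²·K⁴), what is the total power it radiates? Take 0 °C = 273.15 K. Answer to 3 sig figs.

P ≈ 0.458 W

T = 1548 °C + 273.15 = 1821.15 K.
Area A = 0.0234 cm² = 2.34×10⁻⁶ m².
P = εσAT⁴ = 0.314 × 5.670×10⁻⁸ × 2.34×10⁻⁶ × (1821.15)⁴ = 0.458 W.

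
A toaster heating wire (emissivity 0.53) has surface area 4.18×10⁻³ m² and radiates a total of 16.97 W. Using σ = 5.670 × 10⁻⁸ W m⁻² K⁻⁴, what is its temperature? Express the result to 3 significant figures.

T ≈ 606 K

Area A = 4.18×10⁻³ m².
P = εσAT⁴ ⇒ T = (P/(εσA))^(1/4) = (16.97/(0.53×5.670×10⁻⁸×4.18×10⁻³))^(1/4) = 606 K.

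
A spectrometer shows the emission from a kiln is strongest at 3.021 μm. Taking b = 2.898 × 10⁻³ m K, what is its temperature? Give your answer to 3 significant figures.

Wien's law gives T = b/λ_max = (2.898×10⁻³ m·K)/(3.021×10⁻⁶ m) = 959 K.

T ≈ 959 K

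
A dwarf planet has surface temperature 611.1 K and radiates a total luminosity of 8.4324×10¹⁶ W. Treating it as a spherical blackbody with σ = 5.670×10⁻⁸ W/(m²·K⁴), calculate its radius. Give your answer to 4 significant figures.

L = 4πR²σT⁴ ⇒ R = √(L/(4πσT⁴)).
σT⁴ = 7907.37 W/m², so R = √(8.4324×10¹⁶/(4π×7907.37)) = 9.212×10⁵ m.

R ≈ 9.212×10⁵ m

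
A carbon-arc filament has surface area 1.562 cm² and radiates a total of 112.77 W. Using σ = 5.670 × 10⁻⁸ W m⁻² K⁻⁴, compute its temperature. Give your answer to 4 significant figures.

Area A = 1.562 cm² = 1.562×10⁻⁴ m².
P = σAT⁴ ⇒ T = (P/(σA))^(1/4) = (112.77/(5.670×10⁻⁸×1.562×10⁻⁴))^(1/4) = 1889 K.

T ≈ 1889 K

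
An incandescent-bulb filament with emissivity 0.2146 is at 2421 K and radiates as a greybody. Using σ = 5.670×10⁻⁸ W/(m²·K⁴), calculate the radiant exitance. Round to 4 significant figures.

Stefan–Boltzmann: I = εσT⁴ = 0.2146 × 5.670×10⁻⁸ × (2421)⁴ = 4.180×10⁵ W/m².

I ≈ 4.180×10⁵ W/m²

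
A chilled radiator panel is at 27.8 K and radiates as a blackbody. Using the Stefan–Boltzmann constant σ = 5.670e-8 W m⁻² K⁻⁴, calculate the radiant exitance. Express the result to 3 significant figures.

Stefan–Boltzmann: I = σT⁴ = 5.670×10⁻⁸ × (27.8)⁴ = 0.0339 W/m².

I ≈ 0.0339 W/m²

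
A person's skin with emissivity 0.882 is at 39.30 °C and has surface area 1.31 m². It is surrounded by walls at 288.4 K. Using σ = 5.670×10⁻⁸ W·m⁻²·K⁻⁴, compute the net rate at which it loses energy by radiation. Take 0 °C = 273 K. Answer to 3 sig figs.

T = 39.30 °C + 273 = 312.30 K.
Area A = 1.31 m².
Net radiated power P_net = εσA(T⁴ − T₀⁴) = 0.882×5.670×10⁻⁸×1.31×(312.30⁴ − 288.4⁴).
T⁴ − T₀⁴ = 9.51235×10⁹ − 6.91801×10⁹ = 2.59434×10⁹ K⁴, so P_net = 170 W.

Net loss ≈ 170 W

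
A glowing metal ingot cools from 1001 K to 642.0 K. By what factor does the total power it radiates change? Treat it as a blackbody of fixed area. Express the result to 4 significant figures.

P₂/P₁ ≈ 0.1692

P ∝ T⁴, so P₂/P₁ = (T₂/T₁)⁴ = (642.0/1001)⁴ = (0.641359)⁴ = 0.1692.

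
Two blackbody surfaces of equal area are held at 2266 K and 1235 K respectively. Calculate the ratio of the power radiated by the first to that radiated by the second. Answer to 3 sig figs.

P₁/P₂ ≈ 11.3

With equal areas, P₁/P₂ = (T₁/T₂)⁴ = (2266/1235)⁴ = 11.3.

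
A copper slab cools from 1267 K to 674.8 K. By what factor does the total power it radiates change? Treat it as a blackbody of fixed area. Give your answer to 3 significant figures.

P ∝ T⁴, so P₂/P₁ = (T₂/T₁)⁴ = (674.8/1267)⁴ = (0.532597)⁴ = 0.0805.

P₂/P₁ ≈ 0.0805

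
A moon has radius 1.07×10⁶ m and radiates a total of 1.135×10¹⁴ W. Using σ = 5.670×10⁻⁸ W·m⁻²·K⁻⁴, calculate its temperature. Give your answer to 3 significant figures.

Surface area A = 4πR² = 4π(1.07×10⁶ m)² = 1.43872×10¹³ m².
P = σAT⁴ ⇒ T = (P/(σA))^(1/4) = (1.135×10¹⁴/(5.670×10⁻⁸×1.43872×10¹³))^(1/4) = 109 K.

T ≈ 109 K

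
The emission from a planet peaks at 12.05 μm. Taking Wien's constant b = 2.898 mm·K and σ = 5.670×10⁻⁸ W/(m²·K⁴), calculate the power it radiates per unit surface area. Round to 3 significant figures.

I ≈ 190 W/m²

Wien's law: T = b/λ_max = 2.898×10⁻³/1.205×10⁻⁵ = 240.498 K.
Then I = σT⁴ = 5.670×10⁻⁸×(240.498)⁴ = 190 W/m².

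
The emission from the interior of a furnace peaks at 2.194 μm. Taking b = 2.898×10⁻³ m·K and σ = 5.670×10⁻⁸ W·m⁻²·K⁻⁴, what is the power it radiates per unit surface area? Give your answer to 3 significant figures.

I ≈ 1.73×10⁵ W/m²

Wien's law: T = b/λ_max = 2.898×10⁻³/2.194×10⁻⁶ = 1320.88 K.
Then I = σT⁴ = 5.670×10⁻⁸×(1320.88)⁴ = 1.73×10⁵ W/m².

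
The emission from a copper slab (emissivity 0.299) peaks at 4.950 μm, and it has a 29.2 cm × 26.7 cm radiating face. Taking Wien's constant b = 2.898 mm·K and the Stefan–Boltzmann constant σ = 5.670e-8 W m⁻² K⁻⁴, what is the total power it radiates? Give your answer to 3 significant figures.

P ≈ 155 W

Wien's law: T = b/λ_max = 2.898×10⁻³/4.950×10⁻⁶ = 585.455 K.
Area A = 0.292 × 0.267 = 0.077964 m².
Then P = εσAT⁴ = 0.299×5.670×10⁻⁸×0.077964×(585.455)⁴ = 155 W.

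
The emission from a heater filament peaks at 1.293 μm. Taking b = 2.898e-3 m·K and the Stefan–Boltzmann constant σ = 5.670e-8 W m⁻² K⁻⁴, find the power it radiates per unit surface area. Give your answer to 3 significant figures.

I ≈ 1.43×10⁶ W/m²

Wien's law: T = b/λ_max = 2.898×10⁻³/1.293×10⁻⁶ = 2241.30 K.
Then I = σT⁴ = 5.670×10⁻⁸×(2241.30)⁴ = 1.43×10⁶ W/m².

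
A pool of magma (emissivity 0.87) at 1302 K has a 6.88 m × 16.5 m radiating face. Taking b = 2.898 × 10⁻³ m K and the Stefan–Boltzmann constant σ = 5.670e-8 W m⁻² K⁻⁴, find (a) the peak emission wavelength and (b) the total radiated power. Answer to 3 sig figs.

λ_max ≈ 2.23 μm; P ≈ 1.61×10⁷ W

(a) λ_max = b/T = 2.898×10⁻³/1302 = 2.226×10⁻⁶ m = 2.23 μm.
Area A = 6.88 × 16.5 = 113.52 m².
(b) P = εσAT⁴ = 0.87×5.670×10⁻⁸×113.52×(1302)⁴ = 1.61×10⁷ W.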